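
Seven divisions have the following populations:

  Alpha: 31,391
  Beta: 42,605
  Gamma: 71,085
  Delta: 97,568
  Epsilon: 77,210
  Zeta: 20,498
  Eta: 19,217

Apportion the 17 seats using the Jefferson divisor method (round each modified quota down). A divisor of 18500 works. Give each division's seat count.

Alpha=1, Beta=2, Gamma=3, Delta=5, Epsilon=4, Zeta=1, Eta=1

With modified divisor 18500: modified quotas Alpha 1.697, Beta 2.303, Gamma 3.842, Delta 5.274, Epsilon 4.174, Zeta 1.108, Eta 1.039.
Rounding down: Alpha 1, Beta 2, Gamma 3, Delta 5, Epsilon 4, Zeta 1, Eta 1 (total 17).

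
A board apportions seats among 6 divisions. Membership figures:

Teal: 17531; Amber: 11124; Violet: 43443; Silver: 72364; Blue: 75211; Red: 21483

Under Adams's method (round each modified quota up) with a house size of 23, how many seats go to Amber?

Standard divisor 241156/23 ≈ 10485.043; standard quotas: Teal 1.672, Amber 1.061, Violet 4.143, Silver 6.902, Blue 7.173, Red 2.049.
Rounding up gives 2, 2, 5, 7, 8, 3 = 27 seats, so the divisor must be adjusted.
With modified divisor 11600: modified quotas Teal 1.511, Amber 0.959, Violet 3.745, Silver 6.238, Blue 6.484, Red 1.852.
Rounding up: Teal 2, Amber 1, Violet 4, Silver 7, Blue 7, Red 2 (total 23).
Amber receives 1.

1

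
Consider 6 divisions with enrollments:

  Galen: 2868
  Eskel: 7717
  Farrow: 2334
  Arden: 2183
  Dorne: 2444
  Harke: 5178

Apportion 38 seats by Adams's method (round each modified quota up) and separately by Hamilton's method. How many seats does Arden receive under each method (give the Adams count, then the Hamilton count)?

Adams: Galen 5, Eskel 12, Farrow 4, Arden 4, Dorne 4, Harke 9.
Hamilton: Galen 5, Eskel 13, Farrow 4, Arden 3, Dorne 4, Harke 9.
Arden gets 4 under Adams and 3 under Hamilton.

4 and 3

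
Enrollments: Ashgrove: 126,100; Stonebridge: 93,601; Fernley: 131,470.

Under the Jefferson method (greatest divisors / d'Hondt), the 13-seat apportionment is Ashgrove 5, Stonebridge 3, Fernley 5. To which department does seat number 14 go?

Stonebridge

Priority for the next seat is population ÷ (current seats + 1).
Priorities: Ashgrove 21016.667, Stonebridge 23400.250, Fernley 21911.667.
Highest priority: Stonebridge.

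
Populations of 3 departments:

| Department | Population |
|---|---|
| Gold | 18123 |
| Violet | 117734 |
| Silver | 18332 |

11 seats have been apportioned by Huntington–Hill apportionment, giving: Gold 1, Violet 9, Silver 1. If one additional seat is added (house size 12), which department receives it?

Priority for the next seat is population ÷ (√(s·(s+1))).
Priorities: Gold 12814.896, Violet 12410.253, Silver 12962.682.
Highest priority: Silver.

Silver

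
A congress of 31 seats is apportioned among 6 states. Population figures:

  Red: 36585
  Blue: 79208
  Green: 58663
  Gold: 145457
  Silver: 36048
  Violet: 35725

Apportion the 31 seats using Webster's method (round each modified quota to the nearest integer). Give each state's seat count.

Standard divisor 391686/31 ≈ 12635.032; standard quotas: Red 2.896, Blue 6.269, Green 4.643, Gold 11.512, Silver 2.853, Violet 2.827.
Rounding to the nearest integer gives 3, 6, 5, 12, 3, 3 = 32 seats, so the divisor must be adjusted.
With modified divisor 12800: modified quotas Red 2.858, Blue 6.188, Green 4.583, Gold 11.364, Silver 2.816, Violet 2.791.
Rounding to the nearest integer: Red 3, Blue 6, Green 5, Gold 11, Silver 3, Violet 3 (total 31).

Red 3; Blue 6; Green 5; Gold 11; Silver 3; Violet 3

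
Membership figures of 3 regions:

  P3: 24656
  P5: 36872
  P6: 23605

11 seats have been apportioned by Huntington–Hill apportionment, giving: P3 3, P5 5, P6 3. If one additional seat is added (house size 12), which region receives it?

P3

Priority for the next seat is population ÷ (√(s·(s+1))).
Priorities: P3 7117.574, P5 6731.875, P6 6814.177.
Highest priority: P3.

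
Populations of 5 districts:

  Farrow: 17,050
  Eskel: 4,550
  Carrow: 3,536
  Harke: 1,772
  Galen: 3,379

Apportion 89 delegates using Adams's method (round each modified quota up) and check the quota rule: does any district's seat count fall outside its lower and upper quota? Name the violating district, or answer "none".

Standard quotas: Farrow 50.102, Eskel 13.370, Carrow 10.391, Harke 5.207, Galen 9.929.
Adams allocation: Farrow 49, Eskel 13, Carrow 11, Harke 6, Galen 10.
Farrow has quota 50.102 (lower 50, upper 51) but receives 49 — outside the quota interval.

Farrow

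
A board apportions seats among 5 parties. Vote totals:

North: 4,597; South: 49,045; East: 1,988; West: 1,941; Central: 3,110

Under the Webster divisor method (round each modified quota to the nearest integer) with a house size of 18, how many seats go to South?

14

Standard divisor 60681/18 ≈ 3371.167; standard quotas: North 1.364, South 14.548, East 0.590, West 0.576, Central 0.923.
Rounding to the nearest integer gives 1, 15, 1, 1, 1 = 19 seats, so the divisor must be adjusted.
With modified divisor 3500: modified quotas North 1.313, South 14.013, East 0.568, West 0.555, Central 0.889.
Rounding to the nearest integer: North 1, South 14, East 1, West 1, Central 1 (total 18).
South receives 14.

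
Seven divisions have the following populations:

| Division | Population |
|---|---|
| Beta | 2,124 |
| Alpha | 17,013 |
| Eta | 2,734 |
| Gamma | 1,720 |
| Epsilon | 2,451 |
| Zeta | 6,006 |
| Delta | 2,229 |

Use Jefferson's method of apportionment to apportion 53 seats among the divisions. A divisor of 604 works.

With modified divisor 604: modified quotas Beta 3.517, Alpha 28.167, Eta 4.526, Gamma 2.848, Epsilon 4.058, Zeta 9.944, Delta 3.690.
Rounding down: Beta 3, Alpha 28, Eta 4, Gamma 2, Epsilon 4, Zeta 9, Delta 3 (total 53).

Beta: 3, Alpha: 28, Eta: 4, Gamma: 2, Epsilon: 4, Zeta: 9, Delta: 3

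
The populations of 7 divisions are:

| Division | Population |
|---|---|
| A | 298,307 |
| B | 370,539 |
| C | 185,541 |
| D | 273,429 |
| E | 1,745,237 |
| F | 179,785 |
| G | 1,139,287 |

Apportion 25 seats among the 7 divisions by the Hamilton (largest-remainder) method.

The standard divisor is 4192125/25 = 167685.
Standard quotas: A 1.7790, B 2.2097, C 1.1065, D 1.6306, E 10.4078, F 1.0722, G 6.7942.
Lower quotas: A 1, B 2, C 1, D 1, E 10, F 1, G 6 (sum 22, leaving 3 seats).
Remainders in descending order: G 0.7942, A 0.7790, D 0.6306, E 0.4078, B 0.2097, C 0.1065, F 0.0722.
The surplus seats go to G, A, D.

A=2, B=2, C=1, D=2, E=10, F=1, G=7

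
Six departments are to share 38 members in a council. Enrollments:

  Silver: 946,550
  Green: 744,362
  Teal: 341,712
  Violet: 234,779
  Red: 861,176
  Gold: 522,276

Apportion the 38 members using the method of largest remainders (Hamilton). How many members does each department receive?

Standard divisor: 3650855 ÷ 38 ≈ 96075.132.
Standard quotas: Silver 9.8522, Green 7.7477, Teal 3.5567, Violet 2.4437, Red 8.9636, Gold 5.4361.
Lower quotas: Silver 9, Green 7, Teal 3, Violet 2, Red 8, Gold 5 (sum 34, leaving 4 seats).
Remainders in descending order: Red 0.9636, Silver 0.8522, Green 0.7477, Teal 0.5567, Violet 0.4437, Gold 0.4361.
Largest remainders: Red, Silver, Green, Teal receive the extra seats.

Silver 10; Green 8; Teal 4; Violet 2; Red 9; Gold 5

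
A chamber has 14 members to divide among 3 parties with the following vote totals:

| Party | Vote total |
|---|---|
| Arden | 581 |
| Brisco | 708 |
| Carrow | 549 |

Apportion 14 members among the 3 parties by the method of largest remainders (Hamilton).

Arden 5, Brisco 5, Carrow 4

Standard divisor: 1838 ÷ 14 ≈ 131.286.
Standard quotas: Arden 4.425, Brisco 5.393, Carrow 4.182.
Lower quotas: Arden 4, Brisco 5, Carrow 4 (sum 13, leaving 1 seat).
Remainders in descending order: Arden 0.425, Brisco 0.393, Carrow 0.182.
Largest remainder: Arden receives the extra seat.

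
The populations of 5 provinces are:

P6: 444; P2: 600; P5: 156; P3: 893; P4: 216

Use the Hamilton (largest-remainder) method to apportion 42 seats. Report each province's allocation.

The standard divisor is 2309/42 ≈ 54.976.
Standard quotas: P6 8.076, P2 10.914, P5 2.838, P3 16.243, P4 3.929.
Lower quotas: P6 8, P2 10, P5 2, P3 16, P4 3 (sum 39, leaving 3 seats).
Remainders in descending order: P4 0.929, P2 0.914, P5 0.838, P3 0.243, P6 0.076.
Largest remainders: P4, P2, P5 receive the extra seats.

P6 8; P2 11; P5 3; P3 16; P4 4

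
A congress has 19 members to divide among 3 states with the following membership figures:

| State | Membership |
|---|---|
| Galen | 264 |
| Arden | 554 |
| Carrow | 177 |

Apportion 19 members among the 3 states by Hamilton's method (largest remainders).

Galen 5, Arden 11, Carrow 3

The standard divisor is 995/19 ≈ 52.368.
Standard quotas: Galen 5.041, Arden 10.579, Carrow 3.380.
Lower quotas: Galen 5, Arden 10, Carrow 3 (sum 18, leaving 1 seat).
Remainders in descending order: Arden 0.579, Carrow 0.380, Galen 0.041.
Largest remainder: Arden receives the extra seat.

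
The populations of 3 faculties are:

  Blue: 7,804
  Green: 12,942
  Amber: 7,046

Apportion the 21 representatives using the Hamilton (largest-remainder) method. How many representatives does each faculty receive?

The standard divisor is 27792/21 ≈ 1323.429.
Standard quotas: Blue 5.8968, Green 9.7791, Amber 5.3241.
Lower quotas: Blue 5, Green 9, Amber 5 (sum 19, leaving 2 seats).
Remainders in descending order: Blue 0.8968, Green 0.7791, Amber 0.3241.
Largest remainders: Blue, Green receive the extra seats.

Blue 6, Green 10, Amber 5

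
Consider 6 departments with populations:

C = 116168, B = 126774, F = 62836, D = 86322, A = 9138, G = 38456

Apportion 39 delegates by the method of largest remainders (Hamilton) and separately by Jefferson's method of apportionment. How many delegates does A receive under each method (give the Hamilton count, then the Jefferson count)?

1 and 0

Hamilton: C 10, B 11, F 6, D 8, A 1, G 3.
Jefferson: C 11, B 12, F 5, D 8, A 0, G 3.
A gets 1 under Hamilton and 0 under Jefferson.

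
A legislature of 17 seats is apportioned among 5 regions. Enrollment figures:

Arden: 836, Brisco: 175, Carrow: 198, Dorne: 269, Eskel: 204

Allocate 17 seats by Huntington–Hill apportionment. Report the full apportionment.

Arden=8, Brisco=2, Carrow=2, Dorne=3, Eskel=2

With divisor 104: modified quotas Arden 8.038, Brisco 1.683, Carrow 1.904, Dorne 2.587, Eskel 1.962.
Geometric-mean thresholds: Arden √(8·9)=8.485, Brisco √(1·2)=1.414, Carrow √(1·2)=1.414, Dorne √(2·3)=2.449, Eskel √(1·2)=1.414.
Each quota rounded against its threshold gives Arden 8, Brisco 2, Carrow 2, Dorne 3, Eskel 2 (total 17).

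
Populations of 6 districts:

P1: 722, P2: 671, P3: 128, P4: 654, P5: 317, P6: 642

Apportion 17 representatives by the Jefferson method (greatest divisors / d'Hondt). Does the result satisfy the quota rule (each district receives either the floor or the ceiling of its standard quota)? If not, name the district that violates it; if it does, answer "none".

none

Standard quotas: P1 3.916, P2 3.640, P3 0.694, P4 3.548, P5 1.720, P6 3.482.
Jefferson allocation: P1 4, P2 4, P3 0, P4 4, P5 1, P6 4.
Every allocation lies between the lower and upper quota.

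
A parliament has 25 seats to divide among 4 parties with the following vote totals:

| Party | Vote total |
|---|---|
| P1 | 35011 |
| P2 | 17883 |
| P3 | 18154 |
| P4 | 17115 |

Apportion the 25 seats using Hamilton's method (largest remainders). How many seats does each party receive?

Standard divisor: 88163 ÷ 25 ≈ 3526.52.
Standard quotas: P1 9.9279, P2 5.0710, P3 5.1479, P4 4.8532.
Lower quotas: P1 9, P2 5, P3 5, P4 4 (sum 23, leaving 2 seats).
Remainders in descending order: P1 0.9279, P4 0.8532, P3 0.1479, P2 0.0710.
Largest remainders: P1, P4 receive the extra seats.

P1 10; P2 5; P3 5; P4 5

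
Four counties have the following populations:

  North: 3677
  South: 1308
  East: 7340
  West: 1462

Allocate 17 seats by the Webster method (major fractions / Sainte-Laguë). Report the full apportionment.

North 4, South 2, East 9, West 2

Standard divisor 13787/17 ≈ 811; standard quotas: North 4.534, South 1.613, East 9.051, West 1.803.
Rounding to the nearest integer gives 5, 2, 9, 2 = 18 seats, so the divisor must be adjusted.
With modified divisor 840: modified quotas North 4.377, South 1.557, East 8.738, West 1.740.
Rounding to the nearest integer: North 4, South 2, East 9, West 2 (total 17).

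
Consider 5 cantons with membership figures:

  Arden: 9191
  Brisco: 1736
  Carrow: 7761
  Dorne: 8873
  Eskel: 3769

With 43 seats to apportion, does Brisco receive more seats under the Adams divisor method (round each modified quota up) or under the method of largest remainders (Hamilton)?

Adams

Adams: Arden 12, Brisco 3, Carrow 11, Dorne 12, Eskel 5.
Hamilton: Arden 13, Brisco 2, Carrow 11, Dorne 12, Eskel 5.
Brisco gets 3 under Adams and 2 under Hamilton.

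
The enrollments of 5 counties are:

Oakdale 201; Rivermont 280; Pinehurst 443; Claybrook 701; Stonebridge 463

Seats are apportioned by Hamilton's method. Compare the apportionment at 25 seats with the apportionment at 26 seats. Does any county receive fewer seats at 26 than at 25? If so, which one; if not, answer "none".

At 25 seats: Oakdale 3, Rivermont 3, Pinehurst 5, Claybrook 8, Stonebridge 6.
At 26 seats: Oakdale 2, Rivermont 3, Pinehurst 6, Claybrook 9, Stonebridge 6.
Oakdale drops from 3 to 2.

Oakdale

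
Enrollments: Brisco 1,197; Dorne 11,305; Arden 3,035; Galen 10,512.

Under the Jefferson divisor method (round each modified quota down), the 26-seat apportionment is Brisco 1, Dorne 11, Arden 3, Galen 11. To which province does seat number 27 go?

Priority for the next seat is population ÷ (current seats + 1).
Priorities: Brisco 598.500, Dorne 942.083, Arden 758.750, Galen 876.000.
Highest priority: Dorne.

Dorne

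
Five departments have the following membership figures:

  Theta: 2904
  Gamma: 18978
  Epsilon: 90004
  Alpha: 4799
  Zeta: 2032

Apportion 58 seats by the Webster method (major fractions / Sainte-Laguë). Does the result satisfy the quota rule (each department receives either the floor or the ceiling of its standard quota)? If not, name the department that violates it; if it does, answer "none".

Standard quotas: Theta 1.419, Gamma 9.272, Epsilon 43.972, Alpha 2.345, Zeta 0.993.
Webster allocation: Theta 1, Gamma 9, Epsilon 45, Alpha 2, Zeta 1.
Epsilon has quota 43.972 (lower 43, upper 44) but receives 45 — outside the quota interval.

Epsilon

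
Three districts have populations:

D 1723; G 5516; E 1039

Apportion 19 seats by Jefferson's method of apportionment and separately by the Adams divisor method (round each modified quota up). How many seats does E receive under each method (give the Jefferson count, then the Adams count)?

Jefferson: D 4, G 13, E 2.
Adams: D 4, G 12, E 3.
E gets 2 under Jefferson and 3 under Adams.

2 and 3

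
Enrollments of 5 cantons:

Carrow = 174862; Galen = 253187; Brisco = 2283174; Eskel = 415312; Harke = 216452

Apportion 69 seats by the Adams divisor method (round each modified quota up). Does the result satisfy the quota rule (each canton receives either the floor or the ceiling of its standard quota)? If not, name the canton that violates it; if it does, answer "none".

Brisco

Standard quotas: Carrow 3.609, Galen 5.226, Brisco 47.125, Eskel 8.572, Harke 4.468.
Adams allocation: Carrow 4, Galen 5, Brisco 46, Eskel 9, Harke 5.
Brisco has quota 47.125 (lower 47, upper 48) but receives 46 — outside the quota interval.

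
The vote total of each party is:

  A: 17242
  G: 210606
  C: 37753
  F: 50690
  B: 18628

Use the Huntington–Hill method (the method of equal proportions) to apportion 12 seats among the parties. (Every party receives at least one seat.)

A: 1, G: 7, C: 1, F: 2, B: 1

With divisor 30320: modified quotas A 0.569, G 6.946, C 1.245, F 1.672, B 0.614.
Geometric-mean thresholds: A (min 1), G √(6·7)=6.481, C √(1·2)=1.414, F √(1·2)=1.414, B (min 1).
Each quota rounded against its threshold gives A 1, G 7, C 1, F 2, B 1 (total 12).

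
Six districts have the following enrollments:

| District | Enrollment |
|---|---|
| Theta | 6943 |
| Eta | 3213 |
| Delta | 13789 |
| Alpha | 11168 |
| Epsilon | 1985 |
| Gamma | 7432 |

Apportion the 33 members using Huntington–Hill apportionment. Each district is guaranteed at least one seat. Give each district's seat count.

Theta=5, Eta=2, Delta=10, Alpha=8, Epsilon=2, Gamma=6

With divisor 1337: modified quotas Theta 5.193, Eta 2.403, Delta 10.313, Alpha 8.353, Epsilon 1.485, Gamma 5.559.
Geometric-mean thresholds: Theta √(5·6)=5.477, Eta √(2·3)=2.449, Delta √(10·11)=10.488, Alpha √(8·9)=8.485, Epsilon √(1·2)=1.414, Gamma √(5·6)=5.477.
Each quota rounded against its threshold gives Theta 5, Eta 2, Delta 10, Alpha 8, Epsilon 2, Gamma 6 (total 33).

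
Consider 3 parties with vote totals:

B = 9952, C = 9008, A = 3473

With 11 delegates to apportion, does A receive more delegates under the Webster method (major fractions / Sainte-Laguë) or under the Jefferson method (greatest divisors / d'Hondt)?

Webster: B 5, C 4, A 2.
Jefferson: B 5, C 5, A 1.
A gets 2 under Webster and 1 under Jefferson.

Webster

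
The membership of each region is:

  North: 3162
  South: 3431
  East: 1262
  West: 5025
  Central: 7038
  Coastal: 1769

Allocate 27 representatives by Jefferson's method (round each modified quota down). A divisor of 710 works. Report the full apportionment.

North: 4; South: 4; East: 1; West: 7; Central: 9; Coastal: 2

With modified divisor 710: modified quotas North 4.454, South 4.832, East 1.777, West 7.077, Central 9.913, Coastal 2.492.
Rounding down: North 4, South 4, East 1, West 7, Central 9, Coastal 2 (total 27).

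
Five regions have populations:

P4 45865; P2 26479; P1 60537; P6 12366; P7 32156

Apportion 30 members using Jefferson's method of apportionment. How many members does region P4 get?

Standard divisor 177403/30 ≈ 5913.433; standard quotas: P4 7.756, P2 4.478, P1 10.237, P6 2.091, P7 5.438.
Rounding down gives 7, 4, 10, 2, 5 = 28 seats, so the divisor must be adjusted.
With modified divisor 5400: modified quotas P4 8.494, P2 4.904, P1 11.211, P6 2.290, P7 5.955.
Rounding down: P4 8, P2 4, P1 11, P6 2, P7 5 (total 30).
P4 receives 8.

8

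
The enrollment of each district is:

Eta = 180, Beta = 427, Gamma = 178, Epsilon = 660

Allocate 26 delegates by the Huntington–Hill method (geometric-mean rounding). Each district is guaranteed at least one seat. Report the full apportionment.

Eta 3; Beta 8; Gamma 3; Epsilon 12

With divisor 55: modified quotas Eta 3.273, Beta 7.764, Gamma 3.236, Epsilon 12.000.
Geometric-mean thresholds: Eta √(3·4)=3.464, Beta √(7·8)=7.483, Gamma √(3·4)=3.464, Epsilon √(12·13)=12.490.
Each quota rounded against its threshold gives Eta 3, Beta 8, Gamma 3, Epsilon 12 (total 26).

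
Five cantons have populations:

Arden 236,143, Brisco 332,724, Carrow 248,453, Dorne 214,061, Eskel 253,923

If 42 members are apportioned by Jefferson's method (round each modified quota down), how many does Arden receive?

Standard divisor 1285304/42 ≈ 30602.476; standard quotas: Arden 7.716, Brisco 10.872, Carrow 8.119, Dorne 6.995, Eskel 8.297.
Rounding down gives 7, 10, 8, 6, 8 = 39 seats, so the divisor must be adjusted.
With modified divisor 28900: modified quotas Arden 8.171, Brisco 11.513, Carrow 8.597, Dorne 7.407, Eskel 8.786.
Rounding down: Arden 8, Brisco 11, Carrow 8, Dorne 7, Eskel 8 (total 42).
Arden receives 8.

8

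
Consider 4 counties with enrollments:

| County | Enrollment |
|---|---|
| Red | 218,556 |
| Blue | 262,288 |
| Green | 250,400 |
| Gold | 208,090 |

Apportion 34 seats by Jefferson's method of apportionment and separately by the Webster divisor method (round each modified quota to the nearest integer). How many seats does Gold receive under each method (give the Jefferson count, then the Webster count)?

7 and 8

Jefferson: Red 8, Blue 10, Green 9, Gold 7.
Webster: Red 8, Blue 9, Green 9, Gold 8.
Gold gets 7 under Jefferson and 8 under Webster.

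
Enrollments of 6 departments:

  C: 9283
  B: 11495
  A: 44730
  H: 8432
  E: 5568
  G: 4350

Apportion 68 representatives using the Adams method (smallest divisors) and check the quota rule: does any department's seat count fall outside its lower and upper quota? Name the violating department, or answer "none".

A

Standard quotas: C 7.528, B 9.321, A 36.271, H 6.837, E 4.515, G 3.527.
Adams allocation: C 8, B 9, A 35, H 7, E 5, G 4.
A has quota 36.271 (lower 36, upper 37) but receives 35 — outside the quota interval.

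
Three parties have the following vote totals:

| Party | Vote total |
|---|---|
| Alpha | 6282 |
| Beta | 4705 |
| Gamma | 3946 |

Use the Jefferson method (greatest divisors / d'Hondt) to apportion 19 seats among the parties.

Alpha 8, Beta 6, Gamma 5

Standard divisor 14933/19 ≈ 785.947; standard quotas: Alpha 7.993, Beta 5.986, Gamma 5.021.
Rounding down gives 7, 5, 5 = 17 seats, so the divisor must be adjusted.
With modified divisor 700: modified quotas Alpha 8.974, Beta 6.721, Gamma 5.637.
Rounding down: Alpha 8, Beta 6, Gamma 5 (total 19).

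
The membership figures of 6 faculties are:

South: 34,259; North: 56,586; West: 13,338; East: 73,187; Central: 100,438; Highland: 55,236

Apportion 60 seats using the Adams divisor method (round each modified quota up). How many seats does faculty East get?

13

Standard divisor 333044/60 ≈ 5550.733; standard quotas: South 6.172, North 10.194, West 2.403, East 13.185, Central 18.095, Highland 9.951.
Rounding up gives 7, 11, 3, 14, 19, 10 = 64 seats, so the divisor must be adjusted.
With modified divisor 5800: modified quotas South 5.907, North 9.756, West 2.300, East 12.618, Central 17.317, Highland 9.523.
Rounding up: South 6, North 10, West 3, East 13, Central 18, Highland 10 (total 60).
East receives 13.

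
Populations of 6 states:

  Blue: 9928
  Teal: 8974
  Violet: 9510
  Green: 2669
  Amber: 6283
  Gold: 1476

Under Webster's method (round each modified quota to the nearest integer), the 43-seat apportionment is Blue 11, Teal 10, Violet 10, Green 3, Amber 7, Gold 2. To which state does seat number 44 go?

Priority for the next seat is population ÷ (current seats + 0.5).
Priorities: Blue 863.304, Teal 854.667, Violet 905.714, Green 762.571, Amber 837.733, Gold 590.400.
Highest priority: Violet.

Violet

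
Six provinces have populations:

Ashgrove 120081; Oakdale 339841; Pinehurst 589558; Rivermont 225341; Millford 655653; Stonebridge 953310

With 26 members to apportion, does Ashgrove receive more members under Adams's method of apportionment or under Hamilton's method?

Adams

Adams: Ashgrove 2, Oakdale 3, Pinehurst 5, Rivermont 2, Millford 6, Stonebridge 8.
Hamilton: Ashgrove 1, Oakdale 3, Pinehurst 5, Rivermont 2, Millford 6, Stonebridge 9.
Ashgrove gets 2 under Adams and 1 under Hamilton.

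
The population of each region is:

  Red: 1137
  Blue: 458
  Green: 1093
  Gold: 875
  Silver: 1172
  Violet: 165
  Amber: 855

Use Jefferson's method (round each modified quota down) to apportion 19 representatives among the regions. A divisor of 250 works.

With modified divisor 250: modified quotas Red 4.548, Blue 1.832, Green 4.372, Gold 3.500, Silver 4.688, Violet 0.660, Amber 3.420.
Rounding down: Red 4, Blue 1, Green 4, Gold 3, Silver 4, Violet 0, Amber 3 (total 19).

Red 4; Blue 1; Green 4; Gold 3; Silver 4; Violet 0; Amber 3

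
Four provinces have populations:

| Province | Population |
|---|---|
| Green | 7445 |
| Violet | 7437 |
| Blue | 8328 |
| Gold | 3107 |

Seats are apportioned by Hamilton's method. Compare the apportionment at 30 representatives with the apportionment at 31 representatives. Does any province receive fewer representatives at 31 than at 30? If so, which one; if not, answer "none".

Gold

At 30 seats: Green 8, Violet 8, Blue 10, Gold 4.
At 31 seats: Green 9, Violet 9, Blue 10, Gold 3.
Gold drops from 4 to 3.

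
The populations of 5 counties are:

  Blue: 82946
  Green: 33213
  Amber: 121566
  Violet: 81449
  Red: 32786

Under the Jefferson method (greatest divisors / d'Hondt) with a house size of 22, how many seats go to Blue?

5

Standard divisor 351960/22 ≈ 15998.182; standard quotas: Blue 5.185, Green 2.076, Amber 7.599, Violet 5.091, Red 2.049.
Rounding down gives 5, 2, 7, 5, 2 = 21 seats, so the divisor must be adjusted.
With modified divisor 14500: modified quotas Blue 5.720, Green 2.291, Amber 8.384, Violet 5.617, Red 2.261.
Rounding down: Blue 5, Green 2, Amber 8, Violet 5, Red 2 (total 22).
Blue receives 5.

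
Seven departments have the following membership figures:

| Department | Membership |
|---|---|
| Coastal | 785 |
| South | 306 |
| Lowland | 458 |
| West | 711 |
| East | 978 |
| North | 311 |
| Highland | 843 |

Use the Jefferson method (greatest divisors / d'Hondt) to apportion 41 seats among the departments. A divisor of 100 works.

Coastal=7; South=3; Lowland=4; West=7; East=9; North=3; Highland=8

With modified divisor 100: modified quotas Coastal 7.850, South 3.060, Lowland 4.580, West 7.110, East 9.780, North 3.110, Highland 8.430.
Rounding down: Coastal 7, South 3, Lowland 4, West 7, East 9, North 3, Highland 8 (total 41).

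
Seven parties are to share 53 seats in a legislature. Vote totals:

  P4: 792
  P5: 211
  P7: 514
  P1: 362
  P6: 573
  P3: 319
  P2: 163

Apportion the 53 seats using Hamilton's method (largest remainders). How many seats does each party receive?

Standard divisor: 2934 ÷ 53 ≈ 55.358.
Standard quotas: P4 14.307, P5 3.812, P7 9.285, P1 6.539, P6 10.351, P3 5.762, P2 2.944.
Lower quotas: P4 14, P5 3, P7 9, P1 6, P6 10, P3 5, P2 2 (sum 49, leaving 4 seats).
Remainders in descending order: P2 0.944, P5 0.812, P3 0.762, P1 0.539, P6 0.351, P4 0.307, P7 0.285.
The surplus seats go to P2, P5, P3, P1.

P4=14, P5=4, P7=9, P1=7, P6=10, P3=6, P2=3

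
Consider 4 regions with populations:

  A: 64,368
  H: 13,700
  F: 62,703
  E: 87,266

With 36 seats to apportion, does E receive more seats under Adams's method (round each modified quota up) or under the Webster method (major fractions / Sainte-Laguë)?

Adams: A 10, H 3, F 10, E 13.
Webster: A 10, H 2, F 10, E 14.
E gets 13 under Adams and 14 under Webster.

Webster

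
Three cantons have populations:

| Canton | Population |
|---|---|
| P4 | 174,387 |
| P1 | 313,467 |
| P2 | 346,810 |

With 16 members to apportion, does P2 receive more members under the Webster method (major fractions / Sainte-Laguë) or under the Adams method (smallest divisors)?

Webster: P4 3, P1 6, P2 7.
Adams: P4 4, P1 6, P2 6.
P2 gets 7 under Webster and 6 under Adams.

Webster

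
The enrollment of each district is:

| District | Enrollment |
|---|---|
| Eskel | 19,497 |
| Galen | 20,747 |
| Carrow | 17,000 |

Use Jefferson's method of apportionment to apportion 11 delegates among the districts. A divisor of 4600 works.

With modified divisor 4600: modified quotas Eskel 4.238, Galen 4.510, Carrow 3.696.
Rounding down: Eskel 4, Galen 4, Carrow 3 (total 11).

Eskel 4, Galen 4, Carrow 3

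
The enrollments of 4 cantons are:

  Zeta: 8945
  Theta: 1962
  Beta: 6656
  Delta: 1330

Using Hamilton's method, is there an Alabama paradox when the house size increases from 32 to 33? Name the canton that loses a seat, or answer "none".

Theta

At 32 seats: Zeta 15, Theta 4, Beta 11, Delta 2.
At 33 seats: Zeta 16, Theta 3, Beta 12, Delta 2.
Theta drops from 4 to 3.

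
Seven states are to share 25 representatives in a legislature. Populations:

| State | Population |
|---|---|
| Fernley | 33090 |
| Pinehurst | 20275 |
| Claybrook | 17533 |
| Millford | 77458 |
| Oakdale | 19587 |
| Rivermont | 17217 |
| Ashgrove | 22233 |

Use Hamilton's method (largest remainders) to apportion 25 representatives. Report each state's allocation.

Fernley 4; Pinehurst 3; Claybrook 2; Millford 9; Oakdale 2; Rivermont 2; Ashgrove 3

Standard divisor: 207393 ÷ 25 ≈ 8295.72.
Standard quotas: Fernley 3.9888, Pinehurst 2.4440, Claybrook 2.1135, Millford 9.3371, Oakdale 2.3611, Rivermont 2.0754, Ashgrove 2.6801.
Lower quotas: Fernley 3, Pinehurst 2, Claybrook 2, Millford 9, Oakdale 2, Rivermont 2, Ashgrove 2 (sum 22, leaving 3 seats).
Remainders in descending order: Fernley 0.9888, Ashgrove 0.6801, Pinehurst 0.4440, Oakdale 0.3611, Millford 0.3371, Claybrook 0.1135, Rivermont 0.0754.
Largest remainders: Fernley, Ashgrove, Pinehurst receive the extra seats.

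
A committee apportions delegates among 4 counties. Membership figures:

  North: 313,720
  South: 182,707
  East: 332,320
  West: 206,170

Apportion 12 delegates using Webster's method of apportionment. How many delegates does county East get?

4

Standard divisor 1034917/12 ≈ 86243.083; standard quotas: North 3.638, South 2.119, East 3.853, West 2.391.
Rounding to the nearest integer gives North 4, South 2, East 4, West 2 — total 12, matching the house size, so no adjustment is needed.
East receives 4.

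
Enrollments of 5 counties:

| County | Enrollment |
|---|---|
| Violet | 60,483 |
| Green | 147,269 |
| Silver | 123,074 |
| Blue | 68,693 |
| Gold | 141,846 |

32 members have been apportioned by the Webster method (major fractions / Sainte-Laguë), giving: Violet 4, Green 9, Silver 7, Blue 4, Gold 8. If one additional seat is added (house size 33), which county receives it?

Gold

Priority for the next seat is population ÷ (current seats + 0.5).
Priorities: Violet 13440.667, Green 15502.000, Silver 16409.867, Blue 15265.111, Gold 16687.765.
Highest priority: Gold.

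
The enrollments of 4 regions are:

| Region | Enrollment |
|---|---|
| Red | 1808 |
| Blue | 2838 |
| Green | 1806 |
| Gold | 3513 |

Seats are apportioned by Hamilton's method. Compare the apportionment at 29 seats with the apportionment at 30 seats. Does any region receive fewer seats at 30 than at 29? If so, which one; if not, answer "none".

At 29 seats: Red 6, Blue 8, Green 5, Gold 10.
At 30 seats: Red 5, Blue 9, Green 5, Gold 11.
Red drops from 6 to 5.

Red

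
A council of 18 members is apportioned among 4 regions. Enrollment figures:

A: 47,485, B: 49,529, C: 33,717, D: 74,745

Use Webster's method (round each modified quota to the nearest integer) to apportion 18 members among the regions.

A 4, B 4, C 3, D 7

Standard divisor 205476/18 ≈ 11415.333; standard quotas: A 4.160, B 4.339, C 2.954, D 6.548.
Rounding to the nearest integer gives A 4, B 4, C 3, D 7 — total 18, matching the house size, so no adjustment is needed.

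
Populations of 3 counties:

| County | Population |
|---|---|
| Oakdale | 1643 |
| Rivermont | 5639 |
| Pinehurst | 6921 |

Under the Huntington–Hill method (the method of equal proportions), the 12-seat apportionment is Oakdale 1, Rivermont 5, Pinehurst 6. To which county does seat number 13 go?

Oakdale

Priority for the next seat is population ÷ (√(s·(s+1))).
Priorities: Oakdale 1161.776, Rivermont 1029.536, Pinehurst 1067.933.
Highest priority: Oakdale.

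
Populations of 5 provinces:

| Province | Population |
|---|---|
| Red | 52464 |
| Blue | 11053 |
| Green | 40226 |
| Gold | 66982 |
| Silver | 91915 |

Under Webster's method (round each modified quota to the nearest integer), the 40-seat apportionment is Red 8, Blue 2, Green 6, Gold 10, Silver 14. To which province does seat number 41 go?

Priority for the next seat is population ÷ (current seats + 0.5).
Priorities: Red 6172.235, Blue 4421.200, Green 6188.615, Gold 6379.238, Silver 6338.966.
Highest priority: Gold.

Gold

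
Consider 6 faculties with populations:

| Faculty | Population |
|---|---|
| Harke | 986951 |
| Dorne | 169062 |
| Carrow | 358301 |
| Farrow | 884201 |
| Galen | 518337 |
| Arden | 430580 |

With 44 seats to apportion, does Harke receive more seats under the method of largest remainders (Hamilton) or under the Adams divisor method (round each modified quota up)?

Hamilton: Harke 13, Dorne 2, Carrow 5, Farrow 11, Galen 7, Arden 6.
Adams: Harke 12, Dorne 3, Carrow 5, Farrow 11, Galen 7, Arden 6.
Harke gets 13 under Hamilton and 12 under Adams.

Hamilton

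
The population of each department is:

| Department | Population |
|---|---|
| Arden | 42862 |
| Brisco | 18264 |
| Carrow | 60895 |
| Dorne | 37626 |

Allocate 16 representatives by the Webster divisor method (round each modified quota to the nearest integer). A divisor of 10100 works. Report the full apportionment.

Arden 4; Brisco 2; Carrow 6; Dorne 4

With modified divisor 10100: modified quotas Arden 4.244, Brisco 1.808, Carrow 6.029, Dorne 3.725.
Rounding to the nearest integer: Arden 4, Brisco 2, Carrow 6, Dorne 4 (total 16).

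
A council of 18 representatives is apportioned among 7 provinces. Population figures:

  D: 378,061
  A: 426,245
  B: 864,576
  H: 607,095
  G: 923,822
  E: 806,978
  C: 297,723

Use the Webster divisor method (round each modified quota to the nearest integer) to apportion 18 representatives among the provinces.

D: 2; A: 2; B: 4; H: 2; G: 4; E: 3; C: 1

Standard divisor 4304500/18 ≈ 239138.889; standard quotas: D 1.581, A 1.782, B 3.615, H 2.539, G 3.863, E 3.375, C 1.245.
Rounding to the nearest integer gives 2, 2, 4, 3, 4, 3, 1 = 19 seats, so the divisor must be adjusted.
With modified divisor 244900: modified quotas D 1.544, A 1.740, B 3.530, H 2.479, G 3.772, E 3.295, C 1.216.
Rounding to the nearest integer: D 2, A 2, B 4, H 2, G 4, E 3, C 1 (total 18).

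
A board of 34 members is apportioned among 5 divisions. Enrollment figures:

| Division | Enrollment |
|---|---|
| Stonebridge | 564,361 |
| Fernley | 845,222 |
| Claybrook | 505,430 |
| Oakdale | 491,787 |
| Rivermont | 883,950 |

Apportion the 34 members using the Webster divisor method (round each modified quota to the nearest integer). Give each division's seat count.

Standard divisor 3290750/34 ≈ 96786.765; standard quotas: Stonebridge 5.831, Fernley 8.733, Claybrook 5.222, Oakdale 5.081, Rivermont 9.133.
Rounding to the nearest integer gives Stonebridge 6, Fernley 9, Claybrook 5, Oakdale 5, Rivermont 9 — total 34, matching the house size, so no adjustment is needed.

Stonebridge 6, Fernley 9, Claybrook 5, Oakdale 5, Rivermont 9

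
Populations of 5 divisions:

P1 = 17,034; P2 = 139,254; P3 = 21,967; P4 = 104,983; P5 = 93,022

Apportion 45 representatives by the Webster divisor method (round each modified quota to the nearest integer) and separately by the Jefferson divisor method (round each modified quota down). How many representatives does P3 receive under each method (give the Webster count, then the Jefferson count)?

Webster: P1 2, P2 17, P3 3, P4 12, P5 11.
Jefferson: P1 2, P2 17, P3 2, P4 13, P5 11.
P3 gets 3 under Webster and 2 under Jefferson.

3 and 2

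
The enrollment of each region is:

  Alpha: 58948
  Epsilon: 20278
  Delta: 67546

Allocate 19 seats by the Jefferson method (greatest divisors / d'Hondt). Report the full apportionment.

Standard divisor 146772/19 ≈ 7724.842; standard quotas: Alpha 7.631, Epsilon 2.625, Delta 8.744.
Rounding down gives 7, 2, 8 = 17 seats, so the divisor must be adjusted.
With modified divisor 7100: modified quotas Alpha 8.303, Epsilon 2.856, Delta 9.514.
Rounding down: Alpha 8, Epsilon 2, Delta 9 (total 19).

Alpha 8; Epsilon 2; Delta 9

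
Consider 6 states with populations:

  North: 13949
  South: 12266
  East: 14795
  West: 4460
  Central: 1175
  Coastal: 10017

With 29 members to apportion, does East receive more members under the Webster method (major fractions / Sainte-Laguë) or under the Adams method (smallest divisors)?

Webster

Webster: North 7, South 6, East 8, West 2, Central 1, Coastal 5.
Adams: North 7, South 6, East 7, West 3, Central 1, Coastal 5.
East gets 8 under Webster and 7 under Adams.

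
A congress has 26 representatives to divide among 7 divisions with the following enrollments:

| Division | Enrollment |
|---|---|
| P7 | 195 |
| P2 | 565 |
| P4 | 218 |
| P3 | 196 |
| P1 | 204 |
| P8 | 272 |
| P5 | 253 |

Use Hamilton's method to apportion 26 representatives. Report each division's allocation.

P7 2, P2 8, P4 3, P3 3, P1 3, P8 4, P5 3

The standard divisor is 1903/26 ≈ 73.192.
Standard quotas: P7 2.664, P2 7.719, P4 2.978, P3 2.678, P1 2.787, P8 3.716, P5 3.457.
Lower quotas: P7 2, P2 7, P4 2, P3 2, P1 2, P8 3, P5 3 (sum 21, leaving 5 seats).
Remainders in descending order: P4 0.978, P1 0.787, P2 0.719, P8 0.716, P3 0.678, P7 0.664, P5 0.457.
The surplus seats go to P4, P1, P2, P8, P3.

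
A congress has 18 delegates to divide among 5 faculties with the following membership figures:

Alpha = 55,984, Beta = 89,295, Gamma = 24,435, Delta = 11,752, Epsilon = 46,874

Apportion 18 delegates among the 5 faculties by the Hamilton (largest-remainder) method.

The standard divisor is 228340/18 ≈ 12685.556.
Standard quotas: Alpha 4.4132, Beta 7.0391, Gamma 1.9262, Delta 0.9264, Epsilon 3.6951.
Lower quotas: Alpha 4, Beta 7, Gamma 1, Delta 0, Epsilon 3 (sum 15, leaving 3 seats).
Remainders in descending order: Delta 0.9264, Gamma 0.9262, Epsilon 0.6951, Alpha 0.4132, Beta 0.0391.
The surplus seats go to Delta, Gamma, Epsilon.

Alpha 4; Beta 7; Gamma 2; Delta 1; Epsilon 4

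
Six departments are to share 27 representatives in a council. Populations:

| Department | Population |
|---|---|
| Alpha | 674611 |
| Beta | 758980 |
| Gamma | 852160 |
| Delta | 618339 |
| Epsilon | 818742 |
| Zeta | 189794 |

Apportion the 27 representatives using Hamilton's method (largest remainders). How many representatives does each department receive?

Total 3912626; standard divisor 3912626/27 ≈ 144912.074.
Standard quotas: Alpha 4.6553, Beta 5.2375, Gamma 5.8805, Delta 4.2670, Epsilon 5.6499, Zeta 1.3097.
Lower quotas: Alpha 4, Beta 5, Gamma 5, Delta 4, Epsilon 5, Zeta 1 (sum 24, leaving 3 seats).
Remainders in descending order: Gamma 0.8805, Alpha 0.6553, Epsilon 0.6499, Zeta 0.3097, Delta 0.2670, Beta 0.2375.
Largest remainders: Gamma, Alpha, Epsilon receive the extra seats.

Alpha 5, Beta 5, Gamma 6, Delta 4, Epsilon 6, Zeta 1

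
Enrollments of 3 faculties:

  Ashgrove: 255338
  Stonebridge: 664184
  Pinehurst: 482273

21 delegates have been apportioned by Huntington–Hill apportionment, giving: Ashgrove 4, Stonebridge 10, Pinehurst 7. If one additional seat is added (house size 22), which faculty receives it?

Priority for the next seat is population ÷ (√(s·(s+1))).
Priorities: Ashgrove 57095.313, Stonebridge 63327.460, Pinehurst 64446.440.
Highest priority: Pinehurst.

Pinehurst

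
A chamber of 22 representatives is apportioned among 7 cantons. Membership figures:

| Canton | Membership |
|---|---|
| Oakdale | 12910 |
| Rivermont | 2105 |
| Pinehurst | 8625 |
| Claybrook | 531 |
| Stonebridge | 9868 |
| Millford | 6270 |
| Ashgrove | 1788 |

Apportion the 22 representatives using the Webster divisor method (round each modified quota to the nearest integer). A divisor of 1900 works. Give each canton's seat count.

With modified divisor 1900: modified quotas Oakdale 6.795, Rivermont 1.108, Pinehurst 4.539, Claybrook 0.279, Stonebridge 5.194, Millford 3.300, Ashgrove 0.941.
Rounding to the nearest integer: Oakdale 7, Rivermont 1, Pinehurst 5, Claybrook 0, Stonebridge 5, Millford 3, Ashgrove 1 (total 22).

Oakdale 7; Rivermont 1; Pinehurst 5; Claybrook 0; Stonebridge 5; Millford 3; Ashgrove 1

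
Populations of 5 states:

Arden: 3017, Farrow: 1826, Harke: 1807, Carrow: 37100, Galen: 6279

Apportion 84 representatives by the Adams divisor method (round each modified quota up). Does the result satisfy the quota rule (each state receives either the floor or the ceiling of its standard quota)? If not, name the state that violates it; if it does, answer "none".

Standard quotas: Arden 5.066, Farrow 3.066, Harke 3.034, Carrow 62.292, Galen 10.543.
Adams allocation: Arden 5, Farrow 4, Harke 3, Carrow 61, Galen 11.
Carrow has quota 62.292 (lower 62, upper 63) but receives 61 — outside the quota interval.

Carrow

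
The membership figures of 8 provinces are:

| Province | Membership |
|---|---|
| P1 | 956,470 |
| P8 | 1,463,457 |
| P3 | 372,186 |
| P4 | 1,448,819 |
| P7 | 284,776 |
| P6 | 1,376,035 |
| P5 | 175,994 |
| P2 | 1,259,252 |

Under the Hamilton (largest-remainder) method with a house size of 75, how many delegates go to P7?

Standard divisor: 7336989 ÷ 75 ≈ 97826.52.
Standard quotas: P1 9.7772, P8 14.9597, P3 3.8046, P4 14.8101, P7 2.9110, P6 14.0661, P5 1.7990, P2 12.8723.
Lower quotas: P1 9, P8 14, P3 3, P4 14, P7 2, P6 14, P5 1, P2 12 (sum 69, leaving 6 seats).
Remainders in descending order: P8 0.9597, P7 0.9110, P2 0.8723, P4 0.8101, P3 0.8046, P5 0.7990, P1 0.7772, P6 0.0661.
Largest remainders: P8, P7, P2, P4, P3, P5 receive the extra seats.
P7 receives 3.

3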